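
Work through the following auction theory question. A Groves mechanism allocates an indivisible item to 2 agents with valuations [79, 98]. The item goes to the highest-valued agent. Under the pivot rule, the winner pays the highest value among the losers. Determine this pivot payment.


Step 1: The efficient winner is agent 1 with value 98
Step 2: Other agents' values: [79]
Step 3: Pivot payment = max(others) = 79
Step 4: The winner pays 79

79


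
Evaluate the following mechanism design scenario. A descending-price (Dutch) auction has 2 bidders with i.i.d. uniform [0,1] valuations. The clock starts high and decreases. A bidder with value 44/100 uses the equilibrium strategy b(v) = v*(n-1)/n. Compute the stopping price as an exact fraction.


Step 1: Dutch auctions are strategically equivalent to first-price auctions
Step 2: The equilibrium bid is b(v) = v*(n-1)/n
Step 3: b = 11/25 * 1/2
Step 4: b = 11/50

11/50


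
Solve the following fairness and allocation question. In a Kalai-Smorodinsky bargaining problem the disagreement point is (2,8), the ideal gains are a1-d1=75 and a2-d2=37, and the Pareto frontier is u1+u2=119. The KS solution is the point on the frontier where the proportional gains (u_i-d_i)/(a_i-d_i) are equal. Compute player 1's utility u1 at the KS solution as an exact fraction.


Step 1: At the KS point, (u1-d1)/r1 = (u2-d2)/r2 = t and u1+u2 = 119
Step 2: u1 = d1 + r1*t and u2 = d2 + r2*t, so (d1 + r1*t) + (d2 + r2*t) = 119
Step 3: t = (119 - 2 - 8)/(75 + 37) = 109/112
Step 4: u1 = d1 + r1*t = 2 + 75 * 109/112 = 8399/112
Step 5: (Check: u2 = d2 + r2*t = 4929/112; u1+u2 = 8399/112 + 4929/112 = 119, on the frontier.)

8399/112


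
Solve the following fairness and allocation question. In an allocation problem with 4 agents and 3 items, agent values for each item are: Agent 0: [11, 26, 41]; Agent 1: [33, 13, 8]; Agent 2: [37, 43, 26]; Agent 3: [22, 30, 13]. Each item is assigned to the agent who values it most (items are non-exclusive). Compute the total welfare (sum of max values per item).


Step 1: For each item, find the maximum value among all agents.
Step 2: Item 0 -> Agent 2 (value 37)
Step 3: Item 1 -> Agent 2 (value 43)
Step 4: Item 2 -> Agent 0 (value 41)
Step 5: Total welfare = 37 + 43 + 41 = 121

121


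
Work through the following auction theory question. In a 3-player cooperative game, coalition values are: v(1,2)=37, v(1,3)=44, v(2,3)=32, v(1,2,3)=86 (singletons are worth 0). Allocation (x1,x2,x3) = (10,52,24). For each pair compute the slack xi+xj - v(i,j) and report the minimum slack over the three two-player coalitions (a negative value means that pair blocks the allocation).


Step 1: Slack for coalition (1,2): x1+x2 - v12 = 62 - 37 = 25
Step 2: Slack for coalition (1,3): x1+x3 - v13 = 34 - 44 = -10
Step 3: Slack for coalition (2,3): x2+x3 - v23 = 76 - 32 = 44
Step 4: Minimum slack = min(25, -10, 44) = -10, attained by (1,3); coalition (1,3) can block (slack < 0), so the allocation is not in the core

-10


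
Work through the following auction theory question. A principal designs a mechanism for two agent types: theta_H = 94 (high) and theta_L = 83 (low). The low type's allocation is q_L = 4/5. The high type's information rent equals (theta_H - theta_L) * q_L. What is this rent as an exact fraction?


Step 1: theta_H - theta_L = 94 - 83 = 11
Step 2: Information rent = (theta_H - theta_L) * q_L
Step 3: = 11 * 4/5
Step 4: = 44/5

44/5


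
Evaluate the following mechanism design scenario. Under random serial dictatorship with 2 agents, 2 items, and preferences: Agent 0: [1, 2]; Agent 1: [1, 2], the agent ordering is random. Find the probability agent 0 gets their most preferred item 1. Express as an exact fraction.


Step 1: Agent 0 wants item 1
Step 2: There are 2 possible orderings of agents
Step 3: In 1 orderings, agent 0 gets item 1
Step 4: Probability = 1/2

1/2


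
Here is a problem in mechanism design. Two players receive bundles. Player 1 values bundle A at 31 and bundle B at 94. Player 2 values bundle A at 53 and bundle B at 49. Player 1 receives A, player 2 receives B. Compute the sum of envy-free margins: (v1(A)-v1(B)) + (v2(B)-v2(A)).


Step 1: Player 1's margin = v1(A) - v1(B) = 31 - 94 = -63
Step 2: Player 2's margin = v2(B) - v2(A) = 49 - 53 = -4
Step 3: Total margin = -63 + -4 = -67

-67


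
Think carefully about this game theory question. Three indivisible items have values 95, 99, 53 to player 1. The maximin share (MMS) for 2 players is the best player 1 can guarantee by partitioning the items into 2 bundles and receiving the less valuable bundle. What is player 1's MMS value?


Step 1: Item values = 95, 99, 53
Step 2: Enumerate all 2-bundle partitions and take the smaller bundle:
  Partition 1: {95} vs {99,53} -> bundles 95, 152; min = 95
  Partition 2: {99} vs {95,53} -> bundles 99, 148; min = 99
  Partition 3: {53} vs {95,99} -> bundles 53, 194; min = 53
Step 3: MMS = max(95, 99, 53) = 99

99


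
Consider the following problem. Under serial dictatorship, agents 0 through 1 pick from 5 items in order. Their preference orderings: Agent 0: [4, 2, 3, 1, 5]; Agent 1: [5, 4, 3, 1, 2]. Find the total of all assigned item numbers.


Step 1: Agent 0 picks item 4
Step 2: Agent 1 picks item 5
Step 3: Sum = 4 + 5 = 9

9


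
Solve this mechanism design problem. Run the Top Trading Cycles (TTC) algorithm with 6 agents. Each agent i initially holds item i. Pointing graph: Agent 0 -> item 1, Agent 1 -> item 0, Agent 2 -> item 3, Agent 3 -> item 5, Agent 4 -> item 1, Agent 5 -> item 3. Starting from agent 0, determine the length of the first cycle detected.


Step 1: Trace the pointer graph from agent 0: 0 -> 1 -> 0
Step 2: A cycle is detected when we revisit agent 0
Step 3: The cycle is: 0 -> 1 -> 0
Step 4: Cycle length = 2

2


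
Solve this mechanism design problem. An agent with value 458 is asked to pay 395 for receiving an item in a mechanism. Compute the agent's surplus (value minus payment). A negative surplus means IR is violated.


Step 1: Surplus = value - payment = 458 - 395 = 63
Step 2: IR is satisfied (surplus >= 0)

63


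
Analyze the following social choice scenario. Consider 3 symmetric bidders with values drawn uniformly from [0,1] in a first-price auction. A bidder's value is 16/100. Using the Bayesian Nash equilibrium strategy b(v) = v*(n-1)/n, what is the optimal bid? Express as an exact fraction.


Step 1: The symmetric BNE bidding function is b(v) = v * (n-1) / n
Step 2: Substitute v = 4/25 and n = 3
Step 3: b = 4/25 * 2/3
Step 4: b = 8/75

8/75


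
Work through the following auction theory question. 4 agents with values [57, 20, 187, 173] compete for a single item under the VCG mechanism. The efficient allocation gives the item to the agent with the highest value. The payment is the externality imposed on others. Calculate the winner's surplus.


Step 1: The winner is the agent with the highest value: agent 2 with value 187
Step 2: Values of other agents: [57, 20, 173]
Step 3: VCG payment = max of others' values = 173
Step 4: Surplus = 187 - 173 = 14

14


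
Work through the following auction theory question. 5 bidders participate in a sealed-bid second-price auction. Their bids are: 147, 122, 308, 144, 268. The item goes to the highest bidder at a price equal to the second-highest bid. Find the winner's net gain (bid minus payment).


Step 1: Sort bids in descending order: 308, 268, 147, 144, 122
Step 2: The winning bid is the highest: 308
Step 3: The payment equals the second-highest bid: 268
Step 4: Surplus = winner's bid - payment = 308 - 268 = 40

40


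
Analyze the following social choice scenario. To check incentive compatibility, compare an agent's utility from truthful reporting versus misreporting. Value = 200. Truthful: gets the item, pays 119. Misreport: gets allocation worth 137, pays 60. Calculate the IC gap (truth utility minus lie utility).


Step 1: U(truth) = value - payment = 200 - 119 = 81
Step 2: U(lie) = allocation - payment = 137 - 60 = 77
Step 3: IC gap = 81 - 77 = 4

4


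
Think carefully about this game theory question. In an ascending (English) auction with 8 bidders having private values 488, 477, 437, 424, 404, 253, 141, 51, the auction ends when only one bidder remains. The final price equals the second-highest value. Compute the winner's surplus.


Step 1: Identify the highest value: 488
Step 2: Identify the second-highest value: 477
Step 3: The final price = second-highest value = 477
Step 4: Surplus = 488 - 477 = 11

11


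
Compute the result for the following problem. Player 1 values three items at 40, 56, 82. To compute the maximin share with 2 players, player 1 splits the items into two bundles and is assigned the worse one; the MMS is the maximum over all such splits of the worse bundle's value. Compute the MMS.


Step 1: Item values = 40, 56, 82
Step 2: Enumerate all 2-bundle partitions and take the smaller bundle:
  Partition 1: {40} vs {56,82} -> bundles 40, 138; min = 40
  Partition 2: {56} vs {40,82} -> bundles 56, 122; min = 56
  Partition 3: {82} vs {40,56} -> bundles 82, 96; min = 82
Step 3: MMS = max(40, 56, 82) = 82

82


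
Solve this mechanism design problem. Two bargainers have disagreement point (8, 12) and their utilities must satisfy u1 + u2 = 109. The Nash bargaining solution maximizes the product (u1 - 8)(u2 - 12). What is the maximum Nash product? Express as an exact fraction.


Step 1: The Nash solution splits surplus symmetrically above the disagreement point
Step 2: u1 = (total + d1 - d2)/2 = (109 + 8 - 12)/2 = 105/2
Step 3: u2 = (total - d1 + d2)/2 = (109 - 8 + 12)/2 = 113/2
Step 4: Nash product = (105/2 - 8) * (113/2 - 12)
Step 5: = 89/2 * 89/2 = 7921/4

7921/4


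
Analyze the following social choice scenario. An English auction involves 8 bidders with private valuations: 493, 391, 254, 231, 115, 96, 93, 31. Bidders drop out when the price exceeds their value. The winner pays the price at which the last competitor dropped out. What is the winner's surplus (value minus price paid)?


Step 1: Identify the highest value: 493
Step 2: Identify the second-highest value: 391
Step 3: The final price = second-highest value = 391
Step 4: Surplus = 493 - 391 = 102

102


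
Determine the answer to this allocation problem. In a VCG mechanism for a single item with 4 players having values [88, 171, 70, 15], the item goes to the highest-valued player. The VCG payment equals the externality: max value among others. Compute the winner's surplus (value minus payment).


Step 1: The winner is the agent with the highest value: agent 1 with value 171
Step 2: Values of other agents: [88, 70, 15]
Step 3: VCG payment = max of others' values = 88
Step 4: Surplus = 171 - 88 = 83

83


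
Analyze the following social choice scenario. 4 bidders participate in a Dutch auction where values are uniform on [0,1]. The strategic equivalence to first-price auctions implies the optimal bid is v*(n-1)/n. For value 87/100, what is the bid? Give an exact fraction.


Step 1: Dutch auctions are strategically equivalent to first-price auctions
Step 2: The equilibrium bid is b(v) = v*(n-1)/n
Step 3: b = 87/100 * 3/4
Step 4: b = 261/400

261/400


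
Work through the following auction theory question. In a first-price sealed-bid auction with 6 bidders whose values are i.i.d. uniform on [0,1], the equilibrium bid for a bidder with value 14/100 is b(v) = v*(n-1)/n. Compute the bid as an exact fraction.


Step 1: The symmetric BNE bidding function is b(v) = v * (n-1) / n
Step 2: Substitute v = 7/50 and n = 6
Step 3: b = 7/50 * 5/6
Step 4: b = 7/60

7/60


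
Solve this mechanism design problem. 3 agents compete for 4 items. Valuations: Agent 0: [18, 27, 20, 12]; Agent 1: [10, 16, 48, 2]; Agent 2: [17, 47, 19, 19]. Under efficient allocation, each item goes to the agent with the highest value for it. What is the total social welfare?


Step 1: For each item, find the maximum value among all agents.
Step 2: Item 0 -> Agent 0 (value 18)
Step 3: Item 1 -> Agent 2 (value 47)
Step 4: Item 2 -> Agent 1 (value 48)
Step 5: Item 3 -> Agent 2 (value 19)
Step 6: Total welfare = 18 + 47 + 48 + 19 = 132

132


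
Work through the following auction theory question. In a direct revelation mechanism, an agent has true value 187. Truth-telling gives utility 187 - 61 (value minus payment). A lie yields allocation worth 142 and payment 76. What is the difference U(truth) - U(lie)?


Step 1: U(truth) = value - payment = 187 - 61 = 126
Step 2: U(lie) = allocation - payment = 142 - 76 = 66
Step 3: IC gap = 126 - 66 = 60

60


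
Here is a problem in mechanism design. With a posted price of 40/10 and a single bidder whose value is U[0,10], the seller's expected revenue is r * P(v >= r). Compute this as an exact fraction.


Step 1: Posted price r = 4, value support [0,10]
Step 2: P(v >= r) = (10 - 4)/10 = 3/5
Step 3: Expected revenue = r * P(v >= r) = 4 * 3/5
Step 4: Revenue = 12/5

12/5


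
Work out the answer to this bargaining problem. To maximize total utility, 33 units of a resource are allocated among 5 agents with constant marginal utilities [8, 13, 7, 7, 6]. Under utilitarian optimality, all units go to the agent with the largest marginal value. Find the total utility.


Step 1: The marginal utilities are [8, 13, 7, 7, 6]
Step 2: The highest marginal utility is 13
Step 3: All 33 units go to that agent
Step 4: Total utility = 13 * 33 = 429

429


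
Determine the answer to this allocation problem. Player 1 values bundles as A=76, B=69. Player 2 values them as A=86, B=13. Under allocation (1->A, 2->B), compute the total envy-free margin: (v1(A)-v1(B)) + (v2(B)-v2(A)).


Step 1: Player 1's margin = v1(A) - v1(B) = 76 - 69 = 7
Step 2: Player 2's margin = v2(B) - v2(A) = 13 - 86 = -73
Step 3: Total margin = 7 + -73 = -66

-66


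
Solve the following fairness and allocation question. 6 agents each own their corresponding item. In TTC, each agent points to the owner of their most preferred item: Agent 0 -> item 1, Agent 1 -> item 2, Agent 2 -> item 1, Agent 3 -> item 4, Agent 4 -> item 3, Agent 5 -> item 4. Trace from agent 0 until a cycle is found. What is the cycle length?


Step 1: Trace the pointer graph from agent 0: 0 -> 1 -> 2 -> 1
Step 2: A cycle is detected when we revisit agent 1
Step 3: The cycle is: 1 -> 2 -> 1
Step 4: Cycle length = 2

2


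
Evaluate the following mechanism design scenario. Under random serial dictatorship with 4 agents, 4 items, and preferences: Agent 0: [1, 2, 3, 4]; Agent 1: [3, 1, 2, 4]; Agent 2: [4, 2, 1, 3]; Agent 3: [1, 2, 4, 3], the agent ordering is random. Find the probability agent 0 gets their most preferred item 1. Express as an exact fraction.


Step 1: Agent 0 wants item 1
Step 2: There are 24 possible orderings of agents
Step 3: In 12 orderings, agent 0 gets item 1
Step 4: Probability = 12/24 = 1/2

1/2


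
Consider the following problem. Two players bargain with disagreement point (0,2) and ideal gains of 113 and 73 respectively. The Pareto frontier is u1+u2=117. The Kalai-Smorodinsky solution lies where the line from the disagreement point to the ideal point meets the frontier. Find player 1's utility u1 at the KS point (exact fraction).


Step 1: At the KS point, (u1-d1)/r1 = (u2-d2)/r2 = t and u1+u2 = 117
Step 2: u1 = d1 + r1*t and u2 = d2 + r2*t, so (d1 + r1*t) + (d2 + r2*t) = 117
Step 3: t = (117 - 0 - 2)/(113 + 73) = 115/186
Step 4: u1 = d1 + r1*t = 0 + 113 * 115/186 = 12995/186
Step 5: (Check: u2 = d2 + r2*t = 8767/186; u1+u2 = 12995/186 + 8767/186 = 117, on the frontier.)

12995/186


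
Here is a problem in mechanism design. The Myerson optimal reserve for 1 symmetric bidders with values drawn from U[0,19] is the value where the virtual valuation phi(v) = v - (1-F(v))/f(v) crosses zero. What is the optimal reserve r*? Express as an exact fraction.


Step 1: For U[0,19], F(v) = v/19 and f(v) = 1/19
Step 2: phi(v) = v - (1 - v/19)/(1/19) = v - (19 - v) = 2v - 19
Step 3: Set phi(r*) = 0: 2r* - 19 = 0
Step 4: r* = 19/2 (the number of bidders n = 1 does not enter)

19/2


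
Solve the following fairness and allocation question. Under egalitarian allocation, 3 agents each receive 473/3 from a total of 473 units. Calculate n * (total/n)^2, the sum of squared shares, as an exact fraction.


Step 1: Each agent's share = 473/3
Step 2: Square of each share = (473/3)^2 = 223729/9
Step 3: Sum of squares = 3 * 223729/9 = 223729/3

223729/3


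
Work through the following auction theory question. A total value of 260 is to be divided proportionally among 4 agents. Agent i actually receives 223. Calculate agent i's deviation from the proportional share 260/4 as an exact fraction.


Step 1: Proportional share = 260/4 = 65
Step 2: Agent's actual allocation = 223
Step 3: Excess = 223 - 65 = 158

158


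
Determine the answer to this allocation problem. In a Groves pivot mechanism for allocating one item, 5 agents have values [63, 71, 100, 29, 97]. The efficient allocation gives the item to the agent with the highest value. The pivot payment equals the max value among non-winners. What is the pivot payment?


Step 1: The efficient winner is agent 2 with value 100
Step 2: Other agents' values: [63, 71, 29, 97]
Step 3: Pivot payment = max(others) = 97
Step 4: The winner pays 97

97


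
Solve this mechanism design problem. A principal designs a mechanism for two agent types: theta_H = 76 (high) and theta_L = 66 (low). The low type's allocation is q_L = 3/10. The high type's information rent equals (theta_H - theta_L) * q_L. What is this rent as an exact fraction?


Step 1: theta_H - theta_L = 76 - 66 = 10
Step 2: Information rent = (theta_H - theta_L) * q_L
Step 3: = 10 * 3/10
Step 4: = 3

3


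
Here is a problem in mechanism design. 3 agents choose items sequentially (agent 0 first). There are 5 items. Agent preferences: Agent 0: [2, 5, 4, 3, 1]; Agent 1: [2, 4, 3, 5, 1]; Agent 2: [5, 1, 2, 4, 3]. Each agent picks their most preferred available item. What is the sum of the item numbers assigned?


Step 1: Agent 0 picks item 2
Step 2: Agent 1 picks item 4
Step 3: Agent 2 picks item 5
Step 4: Sum = 2 + 4 + 5 = 11

11


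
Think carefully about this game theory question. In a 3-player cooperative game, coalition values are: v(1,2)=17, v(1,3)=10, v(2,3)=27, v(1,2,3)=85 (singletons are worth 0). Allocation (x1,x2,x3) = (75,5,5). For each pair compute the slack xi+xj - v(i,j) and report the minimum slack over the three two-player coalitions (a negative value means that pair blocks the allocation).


Step 1: Slack for coalition (1,2): x1+x2 - v12 = 80 - 17 = 63
Step 2: Slack for coalition (1,3): x1+x3 - v13 = 80 - 10 = 70
Step 3: Slack for coalition (2,3): x2+x3 - v23 = 10 - 27 = -17
Step 4: Minimum slack = min(63, 70, -17) = -17, attained by (2,3); coalition (2,3) can block (slack < 0), so the allocation is not in the core

-17


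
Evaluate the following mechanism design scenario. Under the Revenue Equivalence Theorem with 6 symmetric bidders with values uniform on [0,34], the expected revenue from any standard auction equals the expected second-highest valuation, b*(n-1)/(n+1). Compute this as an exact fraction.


Step 1: By Revenue Equivalence, expected revenue = b*(n-1)/(n+1)
Step 2: Substituting n = 6, b = 34
Step 3: Revenue = 34*(6-1)/(6+1) = 34*5/7
Step 4: Revenue = 170/7

170/7


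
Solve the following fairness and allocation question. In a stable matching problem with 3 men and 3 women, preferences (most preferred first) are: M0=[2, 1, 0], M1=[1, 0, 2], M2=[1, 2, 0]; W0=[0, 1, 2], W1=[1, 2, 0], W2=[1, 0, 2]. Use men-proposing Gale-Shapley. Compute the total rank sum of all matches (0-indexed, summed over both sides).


Step 1: Run Gale-Shapley (men propose, women hold best offer):
  M0 proposes to W2; she accepts
  M1 proposes to W1; she accepts
  M2 proposes to W1; rejected
  M2 proposes to W2; rejected
  M2 proposes to W0; she accepts
Step 2: Final matching: W0-M2, W1-M1, W2-M0
Step 3: 0-indexed ranks (man's rank of his match, then woman's): 2 + 2 + 0 + 0 + 0 + 1
Step 4: Total rank sum = 5

5


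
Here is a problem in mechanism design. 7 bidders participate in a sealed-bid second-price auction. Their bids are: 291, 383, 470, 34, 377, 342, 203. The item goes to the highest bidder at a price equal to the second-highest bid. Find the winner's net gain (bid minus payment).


Step 1: Sort bids in descending order: 470, 383, 377, 342, 291, 203, 34
Step 2: The winning bid is the highest: 470
Step 3: The payment equals the second-highest bid: 383
Step 4: Surplus = winner's bid - payment = 470 - 383 = 87

87


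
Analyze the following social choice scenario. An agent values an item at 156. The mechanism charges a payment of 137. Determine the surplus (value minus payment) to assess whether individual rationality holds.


Step 1: Surplus = value - payment = 156 - 137 = 19
Step 2: IR is satisfied (surplus >= 0)

19


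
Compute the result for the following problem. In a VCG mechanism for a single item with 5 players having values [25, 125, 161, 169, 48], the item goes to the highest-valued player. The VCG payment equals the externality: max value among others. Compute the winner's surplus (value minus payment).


Step 1: The winner is the agent with the highest value: agent 3 with value 169
Step 2: Values of other agents: [25, 125, 161, 48]
Step 3: VCG payment = max of others' values = 161
Step 4: Surplus = 169 - 161 = 8

8


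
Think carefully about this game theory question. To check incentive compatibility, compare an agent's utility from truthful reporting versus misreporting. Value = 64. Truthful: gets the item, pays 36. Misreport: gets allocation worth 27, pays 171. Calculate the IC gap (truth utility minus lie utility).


Step 1: U(truth) = value - payment = 64 - 36 = 28
Step 2: U(lie) = allocation - payment = 27 - 171 = -144
Step 3: IC gap = 28 - (-144) = 172

172


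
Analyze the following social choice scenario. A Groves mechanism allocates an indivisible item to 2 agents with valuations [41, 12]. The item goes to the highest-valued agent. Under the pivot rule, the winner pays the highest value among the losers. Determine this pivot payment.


Step 1: The efficient winner is agent 0 with value 41
Step 2: Other agents' values: [12]
Step 3: Pivot payment = max(others) = 12
Step 4: The winner pays 12

12


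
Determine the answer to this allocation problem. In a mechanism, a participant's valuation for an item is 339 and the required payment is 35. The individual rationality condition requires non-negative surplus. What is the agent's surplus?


Step 1: Surplus = value - payment = 339 - 35 = 304
Step 2: IR is satisfied (surplus >= 0)

304


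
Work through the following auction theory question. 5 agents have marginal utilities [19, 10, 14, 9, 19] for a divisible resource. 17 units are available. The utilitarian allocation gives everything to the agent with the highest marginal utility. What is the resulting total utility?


Step 1: The marginal utilities are [19, 10, 14, 9, 19]
Step 2: The highest marginal utility is 19
Step 3: All 17 units go to that agent
Step 4: Total utility = 19 * 17 = 323

323


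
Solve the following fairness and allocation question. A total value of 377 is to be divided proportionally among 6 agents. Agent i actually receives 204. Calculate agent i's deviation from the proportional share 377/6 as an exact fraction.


Step 1: Proportional share = 377/6
Step 2: Agent's actual allocation = 204
Step 3: Excess = 204 - 377/6 = 847/6

847/6


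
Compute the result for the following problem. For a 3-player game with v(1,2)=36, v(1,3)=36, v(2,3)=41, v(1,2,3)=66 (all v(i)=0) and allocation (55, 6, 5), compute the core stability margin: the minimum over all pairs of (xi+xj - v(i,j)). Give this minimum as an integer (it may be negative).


Step 1: Slack for coalition (1,2): x1+x2 - v12 = 61 - 36 = 25
Step 2: Slack for coalition (1,3): x1+x3 - v13 = 60 - 36 = 24
Step 3: Slack for coalition (2,3): x2+x3 - v23 = 11 - 41 = -30
Step 4: Minimum slack = min(25, 24, -30) = -30, attained by (2,3); coalition (2,3) can block (slack < 0), so the allocation is not in the core

-30


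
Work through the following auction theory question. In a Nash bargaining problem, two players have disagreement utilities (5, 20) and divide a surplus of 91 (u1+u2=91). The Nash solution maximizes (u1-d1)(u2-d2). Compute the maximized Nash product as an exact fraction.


Step 1: The Nash solution splits surplus symmetrically above the disagreement point
Step 2: u1 = (total + d1 - d2)/2 = (91 + 5 - 20)/2 = 38
Step 3: u2 = (total - d1 + d2)/2 = (91 - 5 + 20)/2 = 53
Step 4: Nash product = (38 - 5) * (53 - 20)
Step 5: = 33 * 33 = 1089

1089


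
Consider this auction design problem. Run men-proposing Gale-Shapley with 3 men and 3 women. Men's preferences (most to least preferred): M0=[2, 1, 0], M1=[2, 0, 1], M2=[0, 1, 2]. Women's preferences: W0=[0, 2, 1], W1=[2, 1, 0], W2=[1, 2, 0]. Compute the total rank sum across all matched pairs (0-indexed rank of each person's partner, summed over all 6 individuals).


Step 1: Run Gale-Shapley (men propose, women hold best offer):
  M0 proposes to W2; she accepts
  M1 proposes to W2; she switches from M0
  M2 proposes to W0; she accepts
  M0 proposes to W1; she accepts
Step 2: Final matching: W0-M2, W1-M0, W2-M1
Step 3: 0-indexed ranks (man's rank of his match, then woman's): 0 + 1 + 1 + 2 + 0 + 0
Step 4: Total rank sum = 4

4


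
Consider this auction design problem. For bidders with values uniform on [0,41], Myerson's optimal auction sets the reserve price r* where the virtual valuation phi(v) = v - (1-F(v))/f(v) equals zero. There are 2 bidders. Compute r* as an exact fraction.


Step 1: For U[0,41], F(v) = v/41 and f(v) = 1/41
Step 2: phi(v) = v - (1 - v/41)/(1/41) = v - (41 - v) = 2v - 41
Step 3: Set phi(r*) = 0: 2r* - 41 = 0
Step 4: r* = 41/2 (the number of bidders n = 2 does not enter)

41/2


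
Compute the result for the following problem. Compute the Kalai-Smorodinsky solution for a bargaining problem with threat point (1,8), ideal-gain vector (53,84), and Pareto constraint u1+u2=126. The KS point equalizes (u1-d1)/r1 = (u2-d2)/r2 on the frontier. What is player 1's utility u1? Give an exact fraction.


Step 1: At the KS point, (u1-d1)/r1 = (u2-d2)/r2 = t and u1+u2 = 126
Step 2: u1 = d1 + r1*t and u2 = d2 + r2*t, so (d1 + r1*t) + (d2 + r2*t) = 126
Step 3: t = (126 - 1 - 8)/(53 + 84) = 117/137
Step 4: u1 = d1 + r1*t = 1 + 53 * 117/137 = 6338/137
Step 5: (Check: u2 = d2 + r2*t = 10924/137; u1+u2 = 6338/137 + 10924/137 = 126, on the frontier.)

6338/137


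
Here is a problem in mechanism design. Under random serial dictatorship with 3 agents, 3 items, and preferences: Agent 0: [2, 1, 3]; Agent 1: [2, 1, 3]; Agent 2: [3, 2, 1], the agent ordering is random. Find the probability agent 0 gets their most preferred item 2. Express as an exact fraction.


Step 1: Agent 0 wants item 2
Step 2: There are 6 possible orderings of agents
Step 3: In 3 orderings, agent 0 gets item 2
Step 4: Probability = 3/6 = 1/2

1/2


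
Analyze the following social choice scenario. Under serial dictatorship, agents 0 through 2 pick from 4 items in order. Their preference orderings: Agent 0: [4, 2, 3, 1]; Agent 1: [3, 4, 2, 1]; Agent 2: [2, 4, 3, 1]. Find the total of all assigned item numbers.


Step 1: Agent 0 picks item 4
Step 2: Agent 1 picks item 3
Step 3: Agent 2 picks item 2
Step 4: Sum = 4 + 3 + 2 = 9

9


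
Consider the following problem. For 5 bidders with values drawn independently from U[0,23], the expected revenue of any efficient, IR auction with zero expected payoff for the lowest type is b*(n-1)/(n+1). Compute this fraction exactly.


Step 1: By Revenue Equivalence, expected revenue = b*(n-1)/(n+1)
Step 2: Substituting n = 5, b = 23
Step 3: Revenue = 23*(5-1)/(5+1) = 23*4/6
Step 4: Revenue = 92/6 = 46/3

46/3


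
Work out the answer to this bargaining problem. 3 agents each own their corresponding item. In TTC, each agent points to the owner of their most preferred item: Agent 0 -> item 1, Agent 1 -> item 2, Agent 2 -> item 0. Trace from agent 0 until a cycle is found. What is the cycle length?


Step 1: Trace the pointer graph from agent 0: 0 -> 1 -> 2 -> 0
Step 2: A cycle is detected when we revisit agent 0
Step 3: The cycle is: 0 -> 1 -> 2 -> 0
Step 4: Cycle length = 3

3


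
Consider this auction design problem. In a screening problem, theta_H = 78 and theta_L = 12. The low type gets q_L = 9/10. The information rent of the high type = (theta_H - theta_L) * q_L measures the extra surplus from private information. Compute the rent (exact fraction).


Step 1: theta_H - theta_L = 78 - 12 = 66
Step 2: Information rent = (theta_H - theta_L) * q_L
Step 3: = 66 * 9/10
Step 4: = 297/5

297/5


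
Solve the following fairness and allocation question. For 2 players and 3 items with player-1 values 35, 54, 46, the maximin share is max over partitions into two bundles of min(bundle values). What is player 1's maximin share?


Step 1: Item values = 35, 54, 46
Step 2: Enumerate all 2-bundle partitions and take the smaller bundle:
  Partition 1: {35} vs {54,46} -> bundles 35, 100; min = 35
  Partition 2: {54} vs {35,46} -> bundles 54, 81; min = 54
  Partition 3: {46} vs {35,54} -> bundles 46, 89; min = 46
Step 3: MMS = max(35, 54, 46) = 54

54


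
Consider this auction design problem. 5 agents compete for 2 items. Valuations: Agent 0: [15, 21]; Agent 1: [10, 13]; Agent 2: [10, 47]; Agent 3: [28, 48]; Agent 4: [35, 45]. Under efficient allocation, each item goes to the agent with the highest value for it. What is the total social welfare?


Step 1: For each item, find the maximum value among all agents.
Step 2: Item 0 -> Agent 4 (value 35)
Step 3: Item 1 -> Agent 3 (value 48)
Step 4: Total welfare = 35 + 48 = 83

83


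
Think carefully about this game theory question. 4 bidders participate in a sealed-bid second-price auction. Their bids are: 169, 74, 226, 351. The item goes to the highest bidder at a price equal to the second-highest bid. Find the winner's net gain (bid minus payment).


Step 1: Sort bids in descending order: 351, 226, 169, 74
Step 2: The winning bid is the highest: 351
Step 3: The payment equals the second-highest bid: 226
Step 4: Surplus = winner's bid - payment = 351 - 226 = 125

125


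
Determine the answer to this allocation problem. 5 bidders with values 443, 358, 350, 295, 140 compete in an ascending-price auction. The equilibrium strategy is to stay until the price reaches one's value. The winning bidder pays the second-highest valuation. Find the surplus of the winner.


Step 1: Identify the highest value: 443
Step 2: Identify the second-highest value: 358
Step 3: The final price = second-highest value = 358
Step 4: Surplus = 443 - 358 = 85

85


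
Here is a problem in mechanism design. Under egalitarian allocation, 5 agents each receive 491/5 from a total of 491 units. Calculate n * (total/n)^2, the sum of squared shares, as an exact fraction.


Step 1: Each agent's share = 491/5
Step 2: Square of each share = (491/5)^2 = 241081/25
Step 3: Sum of squares = 5 * 241081/25 = 241081/5

241081/5


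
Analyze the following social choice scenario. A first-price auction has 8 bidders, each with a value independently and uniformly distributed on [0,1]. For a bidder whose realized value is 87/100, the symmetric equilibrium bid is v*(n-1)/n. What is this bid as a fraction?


Step 1: The symmetric BNE bidding function is b(v) = v * (n-1) / n
Step 2: Substitute v = 87/100 and n = 8
Step 3: b = 87/100 * 7/8
Step 4: b = 609/800

609/800


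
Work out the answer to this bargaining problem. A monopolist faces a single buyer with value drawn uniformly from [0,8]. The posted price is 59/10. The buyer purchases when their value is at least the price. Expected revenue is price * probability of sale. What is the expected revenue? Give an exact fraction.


Step 1: Posted price r = 59/10, value support [0,8]
Step 2: P(v >= r) = (8 - 59/10)/8 = 21/80
Step 3: Expected revenue = r * P(v >= r) = 59/10 * 21/80
Step 4: Revenue = 1239/800

1239/800


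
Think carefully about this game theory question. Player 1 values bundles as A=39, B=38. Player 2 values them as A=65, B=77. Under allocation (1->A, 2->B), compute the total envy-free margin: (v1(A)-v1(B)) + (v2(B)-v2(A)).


Step 1: Player 1's margin = v1(A) - v1(B) = 39 - 38 = 1
Step 2: Player 2's margin = v2(B) - v2(A) = 77 - 65 = 12
Step 3: Total margin = 1 + 12 = 13

13


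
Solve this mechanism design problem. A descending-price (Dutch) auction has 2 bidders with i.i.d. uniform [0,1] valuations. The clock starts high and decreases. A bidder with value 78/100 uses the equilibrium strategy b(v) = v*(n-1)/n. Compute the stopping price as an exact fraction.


Step 1: Dutch auctions are strategically equivalent to first-price auctions
Step 2: The equilibrium bid is b(v) = v*(n-1)/n
Step 3: b = 39/50 * 1/2
Step 4: b = 39/100

39/100


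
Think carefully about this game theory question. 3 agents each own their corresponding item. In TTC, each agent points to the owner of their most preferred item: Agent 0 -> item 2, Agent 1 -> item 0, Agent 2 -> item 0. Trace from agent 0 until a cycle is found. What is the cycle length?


Step 1: Trace the pointer graph from agent 0: 0 -> 2 -> 0
Step 2: A cycle is detected when we revisit agent 0
Step 3: The cycle is: 0 -> 2 -> 0
Step 4: Cycle length = 2

2


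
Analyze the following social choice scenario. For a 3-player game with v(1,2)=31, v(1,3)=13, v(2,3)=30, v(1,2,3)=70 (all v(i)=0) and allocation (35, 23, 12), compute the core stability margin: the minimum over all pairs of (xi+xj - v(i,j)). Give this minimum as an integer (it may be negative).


Step 1: Slack for coalition (1,2): x1+x2 - v12 = 58 - 31 = 27
Step 2: Slack for coalition (1,3): x1+x3 - v13 = 47 - 13 = 34
Step 3: Slack for coalition (2,3): x2+x3 - v23 = 35 - 30 = 5
Step 4: Minimum slack = min(27, 34, 5) = 5, attained by (2,3); no pair can gain by deviating, so the allocation is in the core

5


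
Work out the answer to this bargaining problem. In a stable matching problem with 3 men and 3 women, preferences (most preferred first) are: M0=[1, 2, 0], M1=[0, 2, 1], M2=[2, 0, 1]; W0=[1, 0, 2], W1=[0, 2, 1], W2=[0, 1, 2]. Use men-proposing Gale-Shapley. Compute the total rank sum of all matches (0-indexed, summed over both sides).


Step 1: Run Gale-Shapley (men propose, women hold best offer):
  M0 proposes to W1; she accepts
  M1 proposes to W0; she accepts
  M2 proposes to W2; she accepts
Step 2: Final matching: W0-M1, W1-M0, W2-M2
Step 3: 0-indexed ranks (man's rank of his match, then woman's): 0 + 0 + 0 + 0 + 0 + 2
Step 4: Total rank sum = 2

2


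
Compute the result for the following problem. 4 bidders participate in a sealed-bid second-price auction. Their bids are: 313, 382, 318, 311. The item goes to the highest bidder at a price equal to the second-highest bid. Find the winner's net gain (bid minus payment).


Step 1: Sort bids in descending order: 382, 318, 313, 311
Step 2: The winning bid is the highest: 382
Step 3: The payment equals the second-highest bid: 318
Step 4: Surplus = winner's bid - payment = 382 - 318 = 64

64


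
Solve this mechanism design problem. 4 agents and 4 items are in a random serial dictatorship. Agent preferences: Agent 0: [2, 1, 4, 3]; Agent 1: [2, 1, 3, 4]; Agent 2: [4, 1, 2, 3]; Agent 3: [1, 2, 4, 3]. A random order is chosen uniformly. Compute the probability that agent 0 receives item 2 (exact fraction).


Step 1: Agent 0 wants item 2
Step 2: There are 24 possible orderings of agents
Step 3: In 12 orderings, agent 0 gets item 2
Step 4: Probability = 12/24 = 1/2

1/2


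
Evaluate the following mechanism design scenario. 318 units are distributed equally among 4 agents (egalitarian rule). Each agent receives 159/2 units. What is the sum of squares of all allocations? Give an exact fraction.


Step 1: Each agent's share = 318/4 = 159/2
Step 2: Square of each share = (159/2)^2 = 25281/4
Step 3: Sum of squares = 4 * 25281/4 = 25281

25281


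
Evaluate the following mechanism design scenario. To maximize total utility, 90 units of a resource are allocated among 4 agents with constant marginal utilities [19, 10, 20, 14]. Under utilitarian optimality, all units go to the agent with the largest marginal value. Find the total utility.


Step 1: The marginal utilities are [19, 10, 20, 14]
Step 2: The highest marginal utility is 20
Step 3: All 90 units go to that agent
Step 4: Total utility = 20 * 90 = 1800

1800


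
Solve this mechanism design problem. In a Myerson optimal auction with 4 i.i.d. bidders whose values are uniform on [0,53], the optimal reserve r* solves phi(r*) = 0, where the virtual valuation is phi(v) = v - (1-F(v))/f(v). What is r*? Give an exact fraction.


Step 1: For U[0,53], F(v) = v/53 and f(v) = 1/53
Step 2: phi(v) = v - (1 - v/53)/(1/53) = v - (53 - v) = 2v - 53
Step 3: Set phi(r*) = 0: 2r* - 53 = 0
Step 4: r* = 53/2 (the number of bidders n = 4 does not enter)

53/2


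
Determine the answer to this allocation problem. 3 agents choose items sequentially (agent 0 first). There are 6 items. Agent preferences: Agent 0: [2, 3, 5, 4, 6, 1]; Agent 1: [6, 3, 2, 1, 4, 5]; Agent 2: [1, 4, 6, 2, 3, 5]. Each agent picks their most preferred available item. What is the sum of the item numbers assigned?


Step 1: Agent 0 picks item 2
Step 2: Agent 1 picks item 6
Step 3: Agent 2 picks item 1
Step 4: Sum = 2 + 6 + 1 = 9

9


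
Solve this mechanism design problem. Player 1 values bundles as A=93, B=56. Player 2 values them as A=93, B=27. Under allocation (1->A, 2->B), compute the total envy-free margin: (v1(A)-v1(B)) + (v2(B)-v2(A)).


Step 1: Player 1's margin = v1(A) - v1(B) = 93 - 56 = 37
Step 2: Player 2's margin = v2(B) - v2(A) = 27 - 93 = -66
Step 3: Total margin = 37 + -66 = -29

-29


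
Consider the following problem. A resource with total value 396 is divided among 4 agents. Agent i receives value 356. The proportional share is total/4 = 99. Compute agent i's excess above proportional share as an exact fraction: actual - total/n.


Step 1: Proportional share = 396/4 = 99
Step 2: Agent's actual allocation = 356
Step 3: Excess = 356 - 99 = 257

257


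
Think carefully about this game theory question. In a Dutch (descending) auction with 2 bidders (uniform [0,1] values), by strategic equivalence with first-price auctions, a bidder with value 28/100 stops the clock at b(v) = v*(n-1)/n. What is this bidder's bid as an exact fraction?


Step 1: Dutch auctions are strategically equivalent to first-price auctions
Step 2: The equilibrium bid is b(v) = v*(n-1)/n
Step 3: b = 7/25 * 1/2
Step 4: b = 7/50

7/50


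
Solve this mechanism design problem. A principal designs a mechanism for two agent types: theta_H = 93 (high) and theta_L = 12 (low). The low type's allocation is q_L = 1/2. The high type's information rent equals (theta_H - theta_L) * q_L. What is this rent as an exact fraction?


Step 1: theta_H - theta_L = 93 - 12 = 81
Step 2: Information rent = (theta_H - theta_L) * q_L
Step 3: = 81 * 1/2
Step 4: = 81/2

81/2


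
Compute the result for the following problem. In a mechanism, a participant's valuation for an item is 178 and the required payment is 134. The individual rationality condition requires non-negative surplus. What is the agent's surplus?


Step 1: Surplus = value - payment = 178 - 134 = 44
Step 2: IR is satisfied (surplus >= 0)

44


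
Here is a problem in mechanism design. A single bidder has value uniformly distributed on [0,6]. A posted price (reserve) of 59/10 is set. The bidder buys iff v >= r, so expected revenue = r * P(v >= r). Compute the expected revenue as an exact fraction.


Step 1: Posted price r = 59/10, value support [0,6]
Step 2: P(v >= r) = (6 - 59/10)/6 = 1/60
Step 3: Expected revenue = r * P(v >= r) = 59/10 * 1/60
Step 4: Revenue = 59/600

59/600


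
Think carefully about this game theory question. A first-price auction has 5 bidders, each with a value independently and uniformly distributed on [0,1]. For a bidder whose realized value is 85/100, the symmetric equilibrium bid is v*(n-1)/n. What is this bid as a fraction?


Step 1: The symmetric BNE bidding function is b(v) = v * (n-1) / n
Step 2: Substitute v = 17/20 and n = 5
Step 3: b = 17/20 * 4/5
Step 4: b = 17/25

17/25
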